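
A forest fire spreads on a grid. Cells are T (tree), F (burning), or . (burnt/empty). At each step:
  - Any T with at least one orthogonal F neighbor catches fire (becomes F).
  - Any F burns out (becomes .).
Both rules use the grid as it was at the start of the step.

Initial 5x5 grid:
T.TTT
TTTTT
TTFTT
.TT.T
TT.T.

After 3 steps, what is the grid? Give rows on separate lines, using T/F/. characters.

Step 1: 4 trees catch fire, 1 burn out
  T.TTT
  TTFTT
  TF.FT
  .TF.T
  TT.T.
Step 2: 6 trees catch fire, 4 burn out
  T.FTT
  TF.FT
  F...F
  .F..T
  TT.T.
Step 3: 5 trees catch fire, 6 burn out
  T..FT
  F...F
  .....
  ....F
  TF.T.

T..FT
F...F
.....
....F
TF.T.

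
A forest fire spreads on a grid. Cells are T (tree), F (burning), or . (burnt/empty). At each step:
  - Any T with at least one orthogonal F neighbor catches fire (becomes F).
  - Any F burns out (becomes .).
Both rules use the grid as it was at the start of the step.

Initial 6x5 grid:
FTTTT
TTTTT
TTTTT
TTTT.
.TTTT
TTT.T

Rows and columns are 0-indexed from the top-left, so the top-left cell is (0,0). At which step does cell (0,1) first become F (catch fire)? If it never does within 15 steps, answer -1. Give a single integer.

Step 1: cell (0,1)='F' (+2 fires, +1 burnt)
  -> target ignites at step 1
Step 2: cell (0,1)='.' (+3 fires, +2 burnt)
Step 3: cell (0,1)='.' (+4 fires, +3 burnt)
Step 4: cell (0,1)='.' (+4 fires, +4 burnt)
Step 5: cell (0,1)='.' (+4 fires, +4 burnt)
Step 6: cell (0,1)='.' (+4 fires, +4 burnt)
Step 7: cell (0,1)='.' (+3 fires, +4 burnt)
Step 8: cell (0,1)='.' (+1 fires, +3 burnt)
Step 9: cell (0,1)='.' (+1 fires, +1 burnt)
Step 10: cell (0,1)='.' (+0 fires, +1 burnt)
  fire out at step 10

1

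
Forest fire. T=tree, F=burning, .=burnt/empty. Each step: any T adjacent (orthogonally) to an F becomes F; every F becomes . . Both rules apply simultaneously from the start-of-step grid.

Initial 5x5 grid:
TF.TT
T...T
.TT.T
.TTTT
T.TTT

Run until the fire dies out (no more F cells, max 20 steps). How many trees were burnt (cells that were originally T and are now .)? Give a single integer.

Step 1: +1 fires, +1 burnt (F count now 1)
Step 2: +1 fires, +1 burnt (F count now 1)
Step 3: +0 fires, +1 burnt (F count now 0)
Fire out after step 3
Initially T: 16, now '.': 11
Total burnt (originally-T cells now '.'): 2

Answer: 2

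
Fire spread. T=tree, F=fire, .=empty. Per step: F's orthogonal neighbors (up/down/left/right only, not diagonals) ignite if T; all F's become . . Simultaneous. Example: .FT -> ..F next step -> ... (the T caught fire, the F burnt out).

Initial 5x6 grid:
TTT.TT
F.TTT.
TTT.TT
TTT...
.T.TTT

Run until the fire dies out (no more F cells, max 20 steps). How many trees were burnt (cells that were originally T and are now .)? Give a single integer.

Answer: 17

Derivation:
Step 1: +2 fires, +1 burnt (F count now 2)
Step 2: +3 fires, +2 burnt (F count now 3)
Step 3: +3 fires, +3 burnt (F count now 3)
Step 4: +3 fires, +3 burnt (F count now 3)
Step 5: +1 fires, +3 burnt (F count now 1)
Step 6: +1 fires, +1 burnt (F count now 1)
Step 7: +2 fires, +1 burnt (F count now 2)
Step 8: +2 fires, +2 burnt (F count now 2)
Step 9: +0 fires, +2 burnt (F count now 0)
Fire out after step 9
Initially T: 20, now '.': 27
Total burnt (originally-T cells now '.'): 17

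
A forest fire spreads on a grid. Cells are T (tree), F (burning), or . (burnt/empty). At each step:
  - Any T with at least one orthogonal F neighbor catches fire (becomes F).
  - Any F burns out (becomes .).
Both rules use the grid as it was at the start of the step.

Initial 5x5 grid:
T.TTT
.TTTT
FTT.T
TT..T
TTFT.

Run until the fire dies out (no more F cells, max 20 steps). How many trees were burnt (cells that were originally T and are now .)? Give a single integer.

Step 1: +4 fires, +2 burnt (F count now 4)
Step 2: +4 fires, +4 burnt (F count now 4)
Step 3: +1 fires, +4 burnt (F count now 1)
Step 4: +2 fires, +1 burnt (F count now 2)
Step 5: +2 fires, +2 burnt (F count now 2)
Step 6: +2 fires, +2 burnt (F count now 2)
Step 7: +1 fires, +2 burnt (F count now 1)
Step 8: +0 fires, +1 burnt (F count now 0)
Fire out after step 8
Initially T: 17, now '.': 24
Total burnt (originally-T cells now '.'): 16

Answer: 16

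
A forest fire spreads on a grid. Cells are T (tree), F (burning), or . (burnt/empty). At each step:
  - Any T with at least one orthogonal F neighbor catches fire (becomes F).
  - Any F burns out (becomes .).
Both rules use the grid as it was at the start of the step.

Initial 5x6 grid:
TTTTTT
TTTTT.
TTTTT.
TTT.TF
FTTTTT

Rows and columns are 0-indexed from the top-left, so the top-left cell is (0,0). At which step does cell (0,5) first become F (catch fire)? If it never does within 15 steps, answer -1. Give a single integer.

Step 1: cell (0,5)='T' (+4 fires, +2 burnt)
Step 2: cell (0,5)='T' (+5 fires, +4 burnt)
Step 3: cell (0,5)='T' (+6 fires, +5 burnt)
Step 4: cell (0,5)='T' (+5 fires, +6 burnt)
Step 5: cell (0,5)='F' (+4 fires, +5 burnt)
  -> target ignites at step 5
Step 6: cell (0,5)='.' (+1 fires, +4 burnt)
Step 7: cell (0,5)='.' (+0 fires, +1 burnt)
  fire out at step 7

5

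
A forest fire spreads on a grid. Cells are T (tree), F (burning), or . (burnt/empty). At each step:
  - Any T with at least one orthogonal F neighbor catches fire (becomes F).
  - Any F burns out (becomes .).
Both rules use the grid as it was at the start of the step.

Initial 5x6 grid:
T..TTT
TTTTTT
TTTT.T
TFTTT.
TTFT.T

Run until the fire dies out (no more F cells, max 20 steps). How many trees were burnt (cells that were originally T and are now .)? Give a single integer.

Answer: 22

Derivation:
Step 1: +5 fires, +2 burnt (F count now 5)
Step 2: +5 fires, +5 burnt (F count now 5)
Step 3: +4 fires, +5 burnt (F count now 4)
Step 4: +2 fires, +4 burnt (F count now 2)
Step 5: +2 fires, +2 burnt (F count now 2)
Step 6: +2 fires, +2 burnt (F count now 2)
Step 7: +2 fires, +2 burnt (F count now 2)
Step 8: +0 fires, +2 burnt (F count now 0)
Fire out after step 8
Initially T: 23, now '.': 29
Total burnt (originally-T cells now '.'): 22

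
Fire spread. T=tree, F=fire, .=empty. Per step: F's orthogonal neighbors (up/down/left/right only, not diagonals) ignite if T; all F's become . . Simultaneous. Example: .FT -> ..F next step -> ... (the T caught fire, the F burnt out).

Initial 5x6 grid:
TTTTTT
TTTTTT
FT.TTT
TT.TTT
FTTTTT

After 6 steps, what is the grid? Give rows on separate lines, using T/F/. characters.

Step 1: 4 trees catch fire, 2 burn out
  TTTTTT
  FTTTTT
  .F.TTT
  FT.TTT
  .FTTTT
Step 2: 4 trees catch fire, 4 burn out
  FTTTTT
  .FTTTT
  ...TTT
  .F.TTT
  ..FTTT
Step 3: 3 trees catch fire, 4 burn out
  .FTTTT
  ..FTTT
  ...TTT
  ...TTT
  ...FTT
Step 4: 4 trees catch fire, 3 burn out
  ..FTTT
  ...FTT
  ...TTT
  ...FTT
  ....FT
Step 5: 5 trees catch fire, 4 burn out
  ...FTT
  ....FT
  ...FTT
  ....FT
  .....F
Step 6: 4 trees catch fire, 5 burn out
  ....FT
  .....F
  ....FT
  .....F
  ......

....FT
.....F
....FT
.....F
......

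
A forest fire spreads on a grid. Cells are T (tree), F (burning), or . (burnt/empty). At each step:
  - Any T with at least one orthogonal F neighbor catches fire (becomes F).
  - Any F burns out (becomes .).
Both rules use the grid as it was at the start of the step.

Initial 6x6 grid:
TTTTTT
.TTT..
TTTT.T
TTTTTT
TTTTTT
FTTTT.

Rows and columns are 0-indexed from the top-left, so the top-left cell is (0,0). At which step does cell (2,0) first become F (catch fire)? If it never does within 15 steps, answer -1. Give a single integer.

Step 1: cell (2,0)='T' (+2 fires, +1 burnt)
Step 2: cell (2,0)='T' (+3 fires, +2 burnt)
Step 3: cell (2,0)='F' (+4 fires, +3 burnt)
  -> target ignites at step 3
Step 4: cell (2,0)='.' (+4 fires, +4 burnt)
Step 5: cell (2,0)='.' (+4 fires, +4 burnt)
Step 6: cell (2,0)='.' (+5 fires, +4 burnt)
Step 7: cell (2,0)='.' (+4 fires, +5 burnt)
Step 8: cell (2,0)='.' (+2 fires, +4 burnt)
Step 9: cell (2,0)='.' (+1 fires, +2 burnt)
Step 10: cell (2,0)='.' (+1 fires, +1 burnt)
Step 11: cell (2,0)='.' (+0 fires, +1 burnt)
  fire out at step 11

3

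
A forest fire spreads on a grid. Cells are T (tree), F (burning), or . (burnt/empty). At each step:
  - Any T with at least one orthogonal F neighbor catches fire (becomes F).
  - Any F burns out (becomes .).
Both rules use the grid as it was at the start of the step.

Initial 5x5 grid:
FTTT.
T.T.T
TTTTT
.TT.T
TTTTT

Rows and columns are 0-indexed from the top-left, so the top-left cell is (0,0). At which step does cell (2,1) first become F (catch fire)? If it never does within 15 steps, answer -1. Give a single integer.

Step 1: cell (2,1)='T' (+2 fires, +1 burnt)
Step 2: cell (2,1)='T' (+2 fires, +2 burnt)
Step 3: cell (2,1)='F' (+3 fires, +2 burnt)
  -> target ignites at step 3
Step 4: cell (2,1)='.' (+2 fires, +3 burnt)
Step 5: cell (2,1)='.' (+3 fires, +2 burnt)
Step 6: cell (2,1)='.' (+3 fires, +3 burnt)
Step 7: cell (2,1)='.' (+3 fires, +3 burnt)
Step 8: cell (2,1)='.' (+1 fires, +3 burnt)
Step 9: cell (2,1)='.' (+0 fires, +1 burnt)
  fire out at step 9

3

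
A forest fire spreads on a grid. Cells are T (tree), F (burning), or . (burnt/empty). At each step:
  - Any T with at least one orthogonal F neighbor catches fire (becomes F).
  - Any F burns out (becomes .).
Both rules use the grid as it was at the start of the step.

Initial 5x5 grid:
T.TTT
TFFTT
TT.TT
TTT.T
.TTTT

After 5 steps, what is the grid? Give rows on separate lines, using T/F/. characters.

Step 1: 4 trees catch fire, 2 burn out
  T.FTT
  F..FT
  TF.TT
  TTT.T
  .TTTT
Step 2: 6 trees catch fire, 4 burn out
  F..FT
  ....F
  F..FT
  TFT.T
  .TTTT
Step 3: 5 trees catch fire, 6 burn out
  ....F
  .....
  ....F
  F.F.T
  .FTTT
Step 4: 2 trees catch fire, 5 burn out
  .....
  .....
  .....
  ....F
  ..FTT
Step 5: 2 trees catch fire, 2 burn out
  .....
  .....
  .....
  .....
  ...FF

.....
.....
.....
.....
...FF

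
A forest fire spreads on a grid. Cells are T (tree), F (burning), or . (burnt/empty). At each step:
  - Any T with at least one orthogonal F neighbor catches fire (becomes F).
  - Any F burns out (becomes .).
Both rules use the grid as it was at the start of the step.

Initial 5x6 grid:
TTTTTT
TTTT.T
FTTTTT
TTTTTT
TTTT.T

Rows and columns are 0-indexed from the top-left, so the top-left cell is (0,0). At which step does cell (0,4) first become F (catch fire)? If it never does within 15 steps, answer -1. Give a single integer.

Step 1: cell (0,4)='T' (+3 fires, +1 burnt)
Step 2: cell (0,4)='T' (+5 fires, +3 burnt)
Step 3: cell (0,4)='T' (+5 fires, +5 burnt)
Step 4: cell (0,4)='T' (+5 fires, +5 burnt)
Step 5: cell (0,4)='T' (+4 fires, +5 burnt)
Step 6: cell (0,4)='F' (+3 fires, +4 burnt)
  -> target ignites at step 6
Step 7: cell (0,4)='.' (+2 fires, +3 burnt)
Step 8: cell (0,4)='.' (+0 fires, +2 burnt)
  fire out at step 8

6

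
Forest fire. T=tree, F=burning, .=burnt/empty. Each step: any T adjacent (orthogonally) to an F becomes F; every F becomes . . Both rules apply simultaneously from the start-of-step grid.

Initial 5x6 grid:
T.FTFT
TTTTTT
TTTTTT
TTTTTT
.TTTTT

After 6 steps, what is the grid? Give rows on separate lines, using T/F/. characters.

Step 1: 4 trees catch fire, 2 burn out
  T..F.F
  TTFTFT
  TTTTTT
  TTTTTT
  .TTTTT
Step 2: 5 trees catch fire, 4 burn out
  T.....
  TF.F.F
  TTFTFT
  TTTTTT
  .TTTTT
Step 3: 6 trees catch fire, 5 burn out
  T.....
  F.....
  TF.F.F
  TTFTFT
  .TTTTT
Step 4: 7 trees catch fire, 6 burn out
  F.....
  ......
  F.....
  TF.F.F
  .TFTFT
Step 5: 4 trees catch fire, 7 burn out
  ......
  ......
  ......
  F.....
  .F.F.F
Step 6: 0 trees catch fire, 4 burn out
  ......
  ......
  ......
  ......
  ......

......
......
......
......
......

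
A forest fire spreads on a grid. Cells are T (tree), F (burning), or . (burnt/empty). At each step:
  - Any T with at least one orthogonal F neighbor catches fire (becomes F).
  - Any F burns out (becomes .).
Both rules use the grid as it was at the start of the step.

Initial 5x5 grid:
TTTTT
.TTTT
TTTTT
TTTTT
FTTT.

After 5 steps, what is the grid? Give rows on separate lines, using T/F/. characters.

Step 1: 2 trees catch fire, 1 burn out
  TTTTT
  .TTTT
  TTTTT
  FTTTT
  .FTT.
Step 2: 3 trees catch fire, 2 burn out
  TTTTT
  .TTTT
  FTTTT
  .FTTT
  ..FT.
Step 3: 3 trees catch fire, 3 burn out
  TTTTT
  .TTTT
  .FTTT
  ..FTT
  ...F.
Step 4: 3 trees catch fire, 3 burn out
  TTTTT
  .FTTT
  ..FTT
  ...FT
  .....
Step 5: 4 trees catch fire, 3 burn out
  TFTTT
  ..FTT
  ...FT
  ....F
  .....

TFTTT
..FTT
...FT
....F
.....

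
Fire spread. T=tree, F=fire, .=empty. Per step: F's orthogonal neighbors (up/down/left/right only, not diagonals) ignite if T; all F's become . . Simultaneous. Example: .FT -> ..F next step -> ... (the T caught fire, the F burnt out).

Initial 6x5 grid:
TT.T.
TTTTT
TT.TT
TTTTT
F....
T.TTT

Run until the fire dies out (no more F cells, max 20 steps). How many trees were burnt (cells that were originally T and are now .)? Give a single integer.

Answer: 18

Derivation:
Step 1: +2 fires, +1 burnt (F count now 2)
Step 2: +2 fires, +2 burnt (F count now 2)
Step 3: +3 fires, +2 burnt (F count now 3)
Step 4: +3 fires, +3 burnt (F count now 3)
Step 5: +4 fires, +3 burnt (F count now 4)
Step 6: +2 fires, +4 burnt (F count now 2)
Step 7: +2 fires, +2 burnt (F count now 2)
Step 8: +0 fires, +2 burnt (F count now 0)
Fire out after step 8
Initially T: 21, now '.': 27
Total burnt (originally-T cells now '.'): 18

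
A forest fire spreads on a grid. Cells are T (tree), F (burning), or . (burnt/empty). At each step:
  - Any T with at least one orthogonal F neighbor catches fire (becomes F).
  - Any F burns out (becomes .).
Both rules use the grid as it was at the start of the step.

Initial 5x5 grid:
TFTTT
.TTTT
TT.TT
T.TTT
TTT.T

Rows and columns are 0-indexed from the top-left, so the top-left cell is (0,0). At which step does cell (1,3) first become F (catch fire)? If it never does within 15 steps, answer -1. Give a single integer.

Step 1: cell (1,3)='T' (+3 fires, +1 burnt)
Step 2: cell (1,3)='T' (+3 fires, +3 burnt)
Step 3: cell (1,3)='F' (+3 fires, +3 burnt)
  -> target ignites at step 3
Step 4: cell (1,3)='.' (+3 fires, +3 burnt)
Step 5: cell (1,3)='.' (+3 fires, +3 burnt)
Step 6: cell (1,3)='.' (+3 fires, +3 burnt)
Step 7: cell (1,3)='.' (+2 fires, +3 burnt)
Step 8: cell (1,3)='.' (+0 fires, +2 burnt)
  fire out at step 8

3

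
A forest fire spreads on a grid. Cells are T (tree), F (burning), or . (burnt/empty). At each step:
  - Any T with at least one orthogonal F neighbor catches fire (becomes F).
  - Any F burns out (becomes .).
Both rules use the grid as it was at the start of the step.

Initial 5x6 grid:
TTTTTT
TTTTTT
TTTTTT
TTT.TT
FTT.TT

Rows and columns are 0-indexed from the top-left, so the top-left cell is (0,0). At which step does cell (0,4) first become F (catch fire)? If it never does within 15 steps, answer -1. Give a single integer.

Step 1: cell (0,4)='T' (+2 fires, +1 burnt)
Step 2: cell (0,4)='T' (+3 fires, +2 burnt)
Step 3: cell (0,4)='T' (+3 fires, +3 burnt)
Step 4: cell (0,4)='T' (+3 fires, +3 burnt)
Step 5: cell (0,4)='T' (+3 fires, +3 burnt)
Step 6: cell (0,4)='T' (+3 fires, +3 burnt)
Step 7: cell (0,4)='T' (+4 fires, +3 burnt)
Step 8: cell (0,4)='F' (+4 fires, +4 burnt)
  -> target ignites at step 8
Step 9: cell (0,4)='.' (+2 fires, +4 burnt)
Step 10: cell (0,4)='.' (+0 fires, +2 burnt)
  fire out at step 10

8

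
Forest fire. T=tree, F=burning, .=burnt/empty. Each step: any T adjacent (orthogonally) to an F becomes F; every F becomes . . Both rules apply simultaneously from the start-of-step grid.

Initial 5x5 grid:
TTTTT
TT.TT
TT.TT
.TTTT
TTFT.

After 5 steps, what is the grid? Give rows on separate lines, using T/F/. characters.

Step 1: 3 trees catch fire, 1 burn out
  TTTTT
  TT.TT
  TT.TT
  .TFTT
  TF.F.
Step 2: 3 trees catch fire, 3 burn out
  TTTTT
  TT.TT
  TT.TT
  .F.FT
  F....
Step 3: 3 trees catch fire, 3 burn out
  TTTTT
  TT.TT
  TF.FT
  ....F
  .....
Step 4: 4 trees catch fire, 3 burn out
  TTTTT
  TF.FT
  F...F
  .....
  .....
Step 5: 4 trees catch fire, 4 burn out
  TFTFT
  F...F
  .....
  .....
  .....

TFTFT
F...F
.....
.....
.....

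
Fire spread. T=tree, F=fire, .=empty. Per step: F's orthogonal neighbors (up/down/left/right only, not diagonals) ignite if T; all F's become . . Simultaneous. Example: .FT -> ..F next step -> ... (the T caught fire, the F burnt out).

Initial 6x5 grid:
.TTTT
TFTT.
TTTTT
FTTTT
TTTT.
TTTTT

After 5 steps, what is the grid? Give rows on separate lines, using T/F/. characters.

Step 1: 7 trees catch fire, 2 burn out
  .FTTT
  F.FT.
  FFTTT
  .FTTT
  FTTT.
  TTTTT
Step 2: 6 trees catch fire, 7 burn out
  ..FTT
  ...F.
  ..FTT
  ..FTT
  .FTT.
  FTTTT
Step 3: 5 trees catch fire, 6 burn out
  ...FT
  .....
  ...FT
  ...FT
  ..FT.
  .FTTT
Step 4: 5 trees catch fire, 5 burn out
  ....F
  .....
  ....F
  ....F
  ...F.
  ..FTT
Step 5: 1 trees catch fire, 5 burn out
  .....
  .....
  .....
  .....
  .....
  ...FT

.....
.....
.....
.....
.....
...FT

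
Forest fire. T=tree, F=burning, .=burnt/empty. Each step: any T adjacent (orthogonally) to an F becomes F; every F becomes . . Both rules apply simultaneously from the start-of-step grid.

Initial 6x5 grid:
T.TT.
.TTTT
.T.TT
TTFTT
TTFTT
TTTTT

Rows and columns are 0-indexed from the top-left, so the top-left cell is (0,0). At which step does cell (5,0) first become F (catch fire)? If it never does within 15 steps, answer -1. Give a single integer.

Step 1: cell (5,0)='T' (+5 fires, +2 burnt)
Step 2: cell (5,0)='T' (+8 fires, +5 burnt)
Step 3: cell (5,0)='F' (+5 fires, +8 burnt)
  -> target ignites at step 3
Step 4: cell (5,0)='.' (+3 fires, +5 burnt)
Step 5: cell (5,0)='.' (+1 fires, +3 burnt)
Step 6: cell (5,0)='.' (+0 fires, +1 burnt)
  fire out at step 6

3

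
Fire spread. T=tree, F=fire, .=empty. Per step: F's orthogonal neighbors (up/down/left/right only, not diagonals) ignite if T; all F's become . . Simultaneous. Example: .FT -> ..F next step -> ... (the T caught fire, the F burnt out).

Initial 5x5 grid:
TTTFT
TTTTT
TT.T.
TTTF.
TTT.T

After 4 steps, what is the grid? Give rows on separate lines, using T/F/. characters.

Step 1: 5 trees catch fire, 2 burn out
  TTF.F
  TTTFT
  TT.F.
  TTF..
  TTT.T
Step 2: 5 trees catch fire, 5 burn out
  TF...
  TTF.F
  TT...
  TF...
  TTF.T
Step 3: 5 trees catch fire, 5 burn out
  F....
  TF...
  TF...
  F....
  TF..T
Step 4: 3 trees catch fire, 5 burn out
  .....
  F....
  F....
  .....
  F...T

.....
F....
F....
.....
F...T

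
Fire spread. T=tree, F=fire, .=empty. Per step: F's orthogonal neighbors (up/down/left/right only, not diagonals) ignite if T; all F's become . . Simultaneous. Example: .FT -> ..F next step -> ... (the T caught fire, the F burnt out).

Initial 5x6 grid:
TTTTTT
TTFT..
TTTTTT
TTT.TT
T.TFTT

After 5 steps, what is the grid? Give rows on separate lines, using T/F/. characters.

Step 1: 6 trees catch fire, 2 burn out
  TTFTTT
  TF.F..
  TTFTTT
  TTT.TT
  T.F.FT
Step 2: 8 trees catch fire, 6 burn out
  TF.FTT
  F.....
  TF.FTT
  TTF.FT
  T....F
Step 3: 6 trees catch fire, 8 burn out
  F...FT
  ......
  F...FT
  TF...F
  T.....
Step 4: 3 trees catch fire, 6 burn out
  .....F
  ......
  .....F
  F.....
  T.....
Step 5: 1 trees catch fire, 3 burn out
  ......
  ......
  ......
  ......
  F.....

......
......
......
......
F.....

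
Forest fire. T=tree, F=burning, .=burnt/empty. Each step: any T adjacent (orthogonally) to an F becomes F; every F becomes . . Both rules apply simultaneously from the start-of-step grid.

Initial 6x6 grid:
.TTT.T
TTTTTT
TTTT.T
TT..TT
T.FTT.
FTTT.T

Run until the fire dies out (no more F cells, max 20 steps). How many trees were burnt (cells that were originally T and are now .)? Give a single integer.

Step 1: +4 fires, +2 burnt (F count now 4)
Step 2: +3 fires, +4 burnt (F count now 3)
Step 3: +3 fires, +3 burnt (F count now 3)
Step 4: +3 fires, +3 burnt (F count now 3)
Step 5: +3 fires, +3 burnt (F count now 3)
Step 6: +4 fires, +3 burnt (F count now 4)
Step 7: +4 fires, +4 burnt (F count now 4)
Step 8: +1 fires, +4 burnt (F count now 1)
Step 9: +0 fires, +1 burnt (F count now 0)
Fire out after step 9
Initially T: 26, now '.': 35
Total burnt (originally-T cells now '.'): 25

Answer: 25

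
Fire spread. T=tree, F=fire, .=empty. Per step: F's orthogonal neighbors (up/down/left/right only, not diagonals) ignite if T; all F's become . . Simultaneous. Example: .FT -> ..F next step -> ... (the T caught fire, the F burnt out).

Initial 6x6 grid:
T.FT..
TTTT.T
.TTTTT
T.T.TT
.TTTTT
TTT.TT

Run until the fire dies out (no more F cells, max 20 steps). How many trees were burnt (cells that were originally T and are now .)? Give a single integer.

Step 1: +2 fires, +1 burnt (F count now 2)
Step 2: +3 fires, +2 burnt (F count now 3)
Step 3: +4 fires, +3 burnt (F count now 4)
Step 4: +3 fires, +4 burnt (F count now 3)
Step 5: +5 fires, +3 burnt (F count now 5)
Step 6: +4 fires, +5 burnt (F count now 4)
Step 7: +3 fires, +4 burnt (F count now 3)
Step 8: +1 fires, +3 burnt (F count now 1)
Step 9: +0 fires, +1 burnt (F count now 0)
Fire out after step 9
Initially T: 26, now '.': 35
Total burnt (originally-T cells now '.'): 25

Answer: 25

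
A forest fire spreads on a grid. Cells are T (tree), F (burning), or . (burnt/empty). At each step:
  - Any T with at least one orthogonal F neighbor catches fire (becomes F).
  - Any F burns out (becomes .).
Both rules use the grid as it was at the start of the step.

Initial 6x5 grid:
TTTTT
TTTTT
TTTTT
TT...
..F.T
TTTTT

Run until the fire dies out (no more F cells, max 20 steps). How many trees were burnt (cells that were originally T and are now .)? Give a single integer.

Step 1: +1 fires, +1 burnt (F count now 1)
Step 2: +2 fires, +1 burnt (F count now 2)
Step 3: +2 fires, +2 burnt (F count now 2)
Step 4: +1 fires, +2 burnt (F count now 1)
Step 5: +0 fires, +1 burnt (F count now 0)
Fire out after step 5
Initially T: 23, now '.': 13
Total burnt (originally-T cells now '.'): 6

Answer: 6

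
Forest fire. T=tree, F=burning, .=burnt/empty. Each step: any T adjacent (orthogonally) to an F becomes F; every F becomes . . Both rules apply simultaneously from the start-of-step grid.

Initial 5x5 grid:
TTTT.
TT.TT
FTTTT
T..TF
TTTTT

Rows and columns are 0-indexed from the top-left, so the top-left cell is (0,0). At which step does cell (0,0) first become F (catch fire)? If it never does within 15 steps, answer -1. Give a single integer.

Step 1: cell (0,0)='T' (+6 fires, +2 burnt)
Step 2: cell (0,0)='F' (+7 fires, +6 burnt)
  -> target ignites at step 2
Step 3: cell (0,0)='.' (+4 fires, +7 burnt)
Step 4: cell (0,0)='.' (+2 fires, +4 burnt)
Step 5: cell (0,0)='.' (+0 fires, +2 burnt)
  fire out at step 5

2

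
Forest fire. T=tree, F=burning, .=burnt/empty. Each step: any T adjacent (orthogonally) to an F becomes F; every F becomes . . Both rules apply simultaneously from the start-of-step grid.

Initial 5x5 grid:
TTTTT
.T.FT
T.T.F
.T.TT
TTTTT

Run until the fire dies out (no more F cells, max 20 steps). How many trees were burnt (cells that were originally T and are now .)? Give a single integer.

Answer: 15

Derivation:
Step 1: +3 fires, +2 burnt (F count now 3)
Step 2: +4 fires, +3 burnt (F count now 4)
Step 3: +2 fires, +4 burnt (F count now 2)
Step 4: +3 fires, +2 burnt (F count now 3)
Step 5: +1 fires, +3 burnt (F count now 1)
Step 6: +2 fires, +1 burnt (F count now 2)
Step 7: +0 fires, +2 burnt (F count now 0)
Fire out after step 7
Initially T: 17, now '.': 23
Total burnt (originally-T cells now '.'): 15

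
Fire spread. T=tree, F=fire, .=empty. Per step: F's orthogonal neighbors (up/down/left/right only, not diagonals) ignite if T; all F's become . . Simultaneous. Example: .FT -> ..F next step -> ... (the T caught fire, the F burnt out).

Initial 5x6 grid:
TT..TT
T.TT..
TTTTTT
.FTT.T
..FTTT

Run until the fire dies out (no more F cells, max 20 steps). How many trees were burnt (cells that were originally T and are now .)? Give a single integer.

Step 1: +3 fires, +2 burnt (F count now 3)
Step 2: +4 fires, +3 burnt (F count now 4)
Step 3: +4 fires, +4 burnt (F count now 4)
Step 4: +4 fires, +4 burnt (F count now 4)
Step 5: +2 fires, +4 burnt (F count now 2)
Step 6: +0 fires, +2 burnt (F count now 0)
Fire out after step 6
Initially T: 19, now '.': 28
Total burnt (originally-T cells now '.'): 17

Answer: 17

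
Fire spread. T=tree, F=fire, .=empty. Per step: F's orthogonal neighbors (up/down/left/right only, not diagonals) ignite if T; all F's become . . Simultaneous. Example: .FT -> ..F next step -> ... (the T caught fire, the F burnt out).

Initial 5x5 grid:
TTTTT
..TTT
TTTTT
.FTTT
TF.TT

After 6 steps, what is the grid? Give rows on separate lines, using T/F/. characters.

Step 1: 3 trees catch fire, 2 burn out
  TTTTT
  ..TTT
  TFTTT
  ..FTT
  F..TT
Step 2: 3 trees catch fire, 3 burn out
  TTTTT
  ..TTT
  F.FTT
  ...FT
  ...TT
Step 3: 4 trees catch fire, 3 burn out
  TTTTT
  ..FTT
  ...FT
  ....F
  ...FT
Step 4: 4 trees catch fire, 4 burn out
  TTFTT
  ...FT
  ....F
  .....
  ....F
Step 5: 3 trees catch fire, 4 burn out
  TF.FT
  ....F
  .....
  .....
  .....
Step 6: 2 trees catch fire, 3 burn out
  F...F
  .....
  .....
  .....
  .....

F...F
.....
.....
.....
.....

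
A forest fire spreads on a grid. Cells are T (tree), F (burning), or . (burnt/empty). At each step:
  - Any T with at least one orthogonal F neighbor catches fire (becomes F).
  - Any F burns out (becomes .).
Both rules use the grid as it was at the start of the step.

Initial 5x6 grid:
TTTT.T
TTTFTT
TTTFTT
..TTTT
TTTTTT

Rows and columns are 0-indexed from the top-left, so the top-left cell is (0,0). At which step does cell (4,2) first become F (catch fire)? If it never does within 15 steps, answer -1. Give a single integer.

Step 1: cell (4,2)='T' (+6 fires, +2 burnt)
Step 2: cell (4,2)='T' (+8 fires, +6 burnt)
Step 3: cell (4,2)='F' (+7 fires, +8 burnt)
  -> target ignites at step 3
Step 4: cell (4,2)='.' (+3 fires, +7 burnt)
Step 5: cell (4,2)='.' (+1 fires, +3 burnt)
Step 6: cell (4,2)='.' (+0 fires, +1 burnt)
  fire out at step 6

3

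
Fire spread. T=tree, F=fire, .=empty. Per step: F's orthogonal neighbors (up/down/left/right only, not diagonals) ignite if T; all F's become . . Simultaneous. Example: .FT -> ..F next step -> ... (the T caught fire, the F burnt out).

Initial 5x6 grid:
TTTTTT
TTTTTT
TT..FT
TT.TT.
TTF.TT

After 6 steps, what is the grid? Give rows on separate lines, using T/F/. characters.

Step 1: 4 trees catch fire, 2 burn out
  TTTTTT
  TTTTFT
  TT...F
  TT.TF.
  TF..TT
Step 2: 7 trees catch fire, 4 burn out
  TTTTFT
  TTTF.F
  TT....
  TF.F..
  F...FT
Step 3: 6 trees catch fire, 7 burn out
  TTTF.F
  TTF...
  TF....
  F.....
  .....F
Step 4: 3 trees catch fire, 6 burn out
  TTF...
  TF....
  F.....
  ......
  ......
Step 5: 2 trees catch fire, 3 burn out
  TF....
  F.....
  ......
  ......
  ......
Step 6: 1 trees catch fire, 2 burn out
  F.....
  ......
  ......
  ......
  ......

F.....
......
......
......
......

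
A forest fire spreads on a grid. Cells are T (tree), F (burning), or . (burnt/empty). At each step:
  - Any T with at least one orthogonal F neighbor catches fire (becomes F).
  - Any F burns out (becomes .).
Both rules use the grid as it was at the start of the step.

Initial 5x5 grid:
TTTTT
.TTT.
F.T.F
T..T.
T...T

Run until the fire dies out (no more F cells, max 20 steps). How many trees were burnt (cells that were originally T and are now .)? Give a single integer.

Answer: 2

Derivation:
Step 1: +1 fires, +2 burnt (F count now 1)
Step 2: +1 fires, +1 burnt (F count now 1)
Step 3: +0 fires, +1 burnt (F count now 0)
Fire out after step 3
Initially T: 13, now '.': 14
Total burnt (originally-T cells now '.'): 2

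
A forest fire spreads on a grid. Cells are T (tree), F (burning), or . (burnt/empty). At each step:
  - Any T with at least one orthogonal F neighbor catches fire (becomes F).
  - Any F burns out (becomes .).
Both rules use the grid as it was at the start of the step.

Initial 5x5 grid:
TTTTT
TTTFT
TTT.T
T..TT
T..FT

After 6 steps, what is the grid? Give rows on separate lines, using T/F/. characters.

Step 1: 5 trees catch fire, 2 burn out
  TTTFT
  TTF.F
  TTT.T
  T..FT
  T...F
Step 2: 6 trees catch fire, 5 burn out
  TTF.F
  TF...
  TTF.F
  T...F
  T....
Step 3: 3 trees catch fire, 6 burn out
  TF...
  F....
  TF...
  T....
  T....
Step 4: 2 trees catch fire, 3 burn out
  F....
  .....
  F....
  T....
  T....
Step 5: 1 trees catch fire, 2 burn out
  .....
  .....
  .....
  F....
  T....
Step 6: 1 trees catch fire, 1 burn out
  .....
  .....
  .....
  .....
  F....

.....
.....
.....
.....
F....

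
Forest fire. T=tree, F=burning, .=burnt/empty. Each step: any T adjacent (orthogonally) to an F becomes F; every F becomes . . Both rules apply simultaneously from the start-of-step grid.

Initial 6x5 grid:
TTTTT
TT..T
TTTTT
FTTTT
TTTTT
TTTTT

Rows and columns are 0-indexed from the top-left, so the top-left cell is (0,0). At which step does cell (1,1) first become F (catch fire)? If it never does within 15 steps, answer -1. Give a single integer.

Step 1: cell (1,1)='T' (+3 fires, +1 burnt)
Step 2: cell (1,1)='T' (+5 fires, +3 burnt)
Step 3: cell (1,1)='F' (+6 fires, +5 burnt)
  -> target ignites at step 3
Step 4: cell (1,1)='.' (+5 fires, +6 burnt)
Step 5: cell (1,1)='.' (+4 fires, +5 burnt)
Step 6: cell (1,1)='.' (+3 fires, +4 burnt)
Step 7: cell (1,1)='.' (+1 fires, +3 burnt)
Step 8: cell (1,1)='.' (+0 fires, +1 burnt)
  fire out at step 8

3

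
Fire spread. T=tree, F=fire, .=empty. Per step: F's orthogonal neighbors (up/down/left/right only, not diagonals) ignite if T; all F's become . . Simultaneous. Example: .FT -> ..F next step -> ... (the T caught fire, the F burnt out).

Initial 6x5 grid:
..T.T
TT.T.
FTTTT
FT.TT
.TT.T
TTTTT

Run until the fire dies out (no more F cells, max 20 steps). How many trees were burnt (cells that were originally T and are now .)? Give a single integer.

Answer: 18

Derivation:
Step 1: +3 fires, +2 burnt (F count now 3)
Step 2: +3 fires, +3 burnt (F count now 3)
Step 3: +3 fires, +3 burnt (F count now 3)
Step 4: +5 fires, +3 burnt (F count now 5)
Step 5: +2 fires, +5 burnt (F count now 2)
Step 6: +2 fires, +2 burnt (F count now 2)
Step 7: +0 fires, +2 burnt (F count now 0)
Fire out after step 7
Initially T: 20, now '.': 28
Total burnt (originally-T cells now '.'): 18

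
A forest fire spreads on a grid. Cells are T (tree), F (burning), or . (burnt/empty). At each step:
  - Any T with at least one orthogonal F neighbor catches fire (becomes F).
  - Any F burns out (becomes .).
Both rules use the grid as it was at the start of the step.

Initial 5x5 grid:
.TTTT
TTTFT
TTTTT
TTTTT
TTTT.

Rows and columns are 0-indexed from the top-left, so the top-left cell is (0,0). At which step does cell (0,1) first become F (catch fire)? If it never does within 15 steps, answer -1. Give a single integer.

Step 1: cell (0,1)='T' (+4 fires, +1 burnt)
Step 2: cell (0,1)='T' (+6 fires, +4 burnt)
Step 3: cell (0,1)='F' (+6 fires, +6 burnt)
  -> target ignites at step 3
Step 4: cell (0,1)='.' (+3 fires, +6 burnt)
Step 5: cell (0,1)='.' (+2 fires, +3 burnt)
Step 6: cell (0,1)='.' (+1 fires, +2 burnt)
Step 7: cell (0,1)='.' (+0 fires, +1 burnt)
  fire out at step 7

3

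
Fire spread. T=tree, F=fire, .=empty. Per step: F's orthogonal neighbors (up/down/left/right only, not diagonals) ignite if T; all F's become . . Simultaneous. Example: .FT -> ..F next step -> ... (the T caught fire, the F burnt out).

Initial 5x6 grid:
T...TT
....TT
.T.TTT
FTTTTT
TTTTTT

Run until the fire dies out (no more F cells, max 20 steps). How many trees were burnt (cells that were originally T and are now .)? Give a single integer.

Step 1: +2 fires, +1 burnt (F count now 2)
Step 2: +3 fires, +2 burnt (F count now 3)
Step 3: +2 fires, +3 burnt (F count now 2)
Step 4: +3 fires, +2 burnt (F count now 3)
Step 5: +3 fires, +3 burnt (F count now 3)
Step 6: +3 fires, +3 burnt (F count now 3)
Step 7: +2 fires, +3 burnt (F count now 2)
Step 8: +1 fires, +2 burnt (F count now 1)
Step 9: +0 fires, +1 burnt (F count now 0)
Fire out after step 9
Initially T: 20, now '.': 29
Total burnt (originally-T cells now '.'): 19

Answer: 19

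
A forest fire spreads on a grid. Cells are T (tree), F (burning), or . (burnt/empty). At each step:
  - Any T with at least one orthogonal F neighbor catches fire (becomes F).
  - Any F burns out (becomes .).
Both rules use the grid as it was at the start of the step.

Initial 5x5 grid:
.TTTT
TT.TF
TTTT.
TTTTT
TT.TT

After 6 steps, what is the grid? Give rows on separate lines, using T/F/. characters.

Step 1: 2 trees catch fire, 1 burn out
  .TTTF
  TT.F.
  TTTT.
  TTTTT
  TT.TT
Step 2: 2 trees catch fire, 2 burn out
  .TTF.
  TT...
  TTTF.
  TTTTT
  TT.TT
Step 3: 3 trees catch fire, 2 burn out
  .TF..
  TT...
  TTF..
  TTTFT
  TT.TT
Step 4: 5 trees catch fire, 3 burn out
  .F...
  TT...
  TF...
  TTF.F
  TT.FT
Step 5: 4 trees catch fire, 5 burn out
  .....
  TF...
  F....
  TF...
  TT..F
Step 6: 3 trees catch fire, 4 burn out
  .....
  F....
  .....
  F....
  TF...

.....
F....
.....
F....
TF...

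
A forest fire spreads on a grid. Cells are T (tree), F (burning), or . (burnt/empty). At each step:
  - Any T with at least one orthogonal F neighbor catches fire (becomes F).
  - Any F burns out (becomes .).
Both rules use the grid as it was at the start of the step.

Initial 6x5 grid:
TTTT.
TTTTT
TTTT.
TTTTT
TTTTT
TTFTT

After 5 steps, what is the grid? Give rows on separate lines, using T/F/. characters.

Step 1: 3 trees catch fire, 1 burn out
  TTTT.
  TTTTT
  TTTT.
  TTTTT
  TTFTT
  TF.FT
Step 2: 5 trees catch fire, 3 burn out
  TTTT.
  TTTTT
  TTTT.
  TTFTT
  TF.FT
  F...F
Step 3: 5 trees catch fire, 5 burn out
  TTTT.
  TTTTT
  TTFT.
  TF.FT
  F...F
  .....
Step 4: 5 trees catch fire, 5 burn out
  TTTT.
  TTFTT
  TF.F.
  F...F
  .....
  .....
Step 5: 4 trees catch fire, 5 burn out
  TTFT.
  TF.FT
  F....
  .....
  .....
  .....

TTFT.
TF.FT
F....
.....
.....
.....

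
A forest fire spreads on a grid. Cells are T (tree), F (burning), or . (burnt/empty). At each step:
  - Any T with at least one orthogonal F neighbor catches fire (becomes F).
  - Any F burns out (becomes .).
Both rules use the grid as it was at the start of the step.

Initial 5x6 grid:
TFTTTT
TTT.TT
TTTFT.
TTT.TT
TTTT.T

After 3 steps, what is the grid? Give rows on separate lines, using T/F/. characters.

Step 1: 5 trees catch fire, 2 burn out
  F.FTTT
  TFT.TT
  TTF.F.
  TTT.TT
  TTTT.T
Step 2: 7 trees catch fire, 5 burn out
  ...FTT
  F.F.FT
  TF....
  TTF.FT
  TTTT.T
Step 3: 6 trees catch fire, 7 burn out
  ....FT
  .....F
  F.....
  TF...F
  TTFT.T

....FT
.....F
F.....
TF...F
TTFT.T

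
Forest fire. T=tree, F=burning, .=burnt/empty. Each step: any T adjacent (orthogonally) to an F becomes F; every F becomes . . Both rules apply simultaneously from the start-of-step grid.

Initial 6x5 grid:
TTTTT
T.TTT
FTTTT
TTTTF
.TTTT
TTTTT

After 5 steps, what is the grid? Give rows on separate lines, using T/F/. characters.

Step 1: 6 trees catch fire, 2 burn out
  TTTTT
  F.TTT
  .FTTF
  FTTF.
  .TTTF
  TTTTT
Step 2: 8 trees catch fire, 6 burn out
  FTTTT
  ..TTF
  ..FF.
  .FF..
  .TTF.
  TTTTF
Step 3: 7 trees catch fire, 8 burn out
  .FTTF
  ..FF.
  .....
  .....
  .FF..
  TTTF.
Step 4: 4 trees catch fire, 7 burn out
  ..FF.
  .....
  .....
  .....
  .....
  TFF..
Step 5: 1 trees catch fire, 4 burn out
  .....
  .....
  .....
  .....
  .....
  F....

.....
.....
.....
.....
.....
F....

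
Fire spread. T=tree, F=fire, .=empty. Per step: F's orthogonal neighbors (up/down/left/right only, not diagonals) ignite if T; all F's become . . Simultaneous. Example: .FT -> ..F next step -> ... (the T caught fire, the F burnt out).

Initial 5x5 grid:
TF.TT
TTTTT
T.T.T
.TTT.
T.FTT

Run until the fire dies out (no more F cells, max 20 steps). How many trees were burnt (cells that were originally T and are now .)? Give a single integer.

Answer: 16

Derivation:
Step 1: +4 fires, +2 burnt (F count now 4)
Step 2: +6 fires, +4 burnt (F count now 6)
Step 3: +2 fires, +6 burnt (F count now 2)
Step 4: +2 fires, +2 burnt (F count now 2)
Step 5: +2 fires, +2 burnt (F count now 2)
Step 6: +0 fires, +2 burnt (F count now 0)
Fire out after step 6
Initially T: 17, now '.': 24
Total burnt (originally-T cells now '.'): 16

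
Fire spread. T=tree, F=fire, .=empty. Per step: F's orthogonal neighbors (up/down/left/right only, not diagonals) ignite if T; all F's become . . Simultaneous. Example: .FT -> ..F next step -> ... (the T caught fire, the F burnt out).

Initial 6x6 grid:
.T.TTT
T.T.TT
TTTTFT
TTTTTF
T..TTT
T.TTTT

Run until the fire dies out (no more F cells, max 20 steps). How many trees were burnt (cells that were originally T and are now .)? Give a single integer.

Answer: 26

Derivation:
Step 1: +5 fires, +2 burnt (F count now 5)
Step 2: +6 fires, +5 burnt (F count now 6)
Step 3: +7 fires, +6 burnt (F count now 7)
Step 4: +3 fires, +7 burnt (F count now 3)
Step 5: +3 fires, +3 burnt (F count now 3)
Step 6: +1 fires, +3 burnt (F count now 1)
Step 7: +1 fires, +1 burnt (F count now 1)
Step 8: +0 fires, +1 burnt (F count now 0)
Fire out after step 8
Initially T: 27, now '.': 35
Total burnt (originally-T cells now '.'): 26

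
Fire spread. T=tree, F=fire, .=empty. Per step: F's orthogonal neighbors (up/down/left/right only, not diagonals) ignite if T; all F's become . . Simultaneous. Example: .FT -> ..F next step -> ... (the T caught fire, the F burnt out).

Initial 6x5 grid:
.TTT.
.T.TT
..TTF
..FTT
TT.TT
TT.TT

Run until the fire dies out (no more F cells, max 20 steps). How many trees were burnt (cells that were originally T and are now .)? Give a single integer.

Step 1: +5 fires, +2 burnt (F count now 5)
Step 2: +3 fires, +5 burnt (F count now 3)
Step 3: +3 fires, +3 burnt (F count now 3)
Step 4: +1 fires, +3 burnt (F count now 1)
Step 5: +1 fires, +1 burnt (F count now 1)
Step 6: +1 fires, +1 burnt (F count now 1)
Step 7: +0 fires, +1 burnt (F count now 0)
Fire out after step 7
Initially T: 18, now '.': 26
Total burnt (originally-T cells now '.'): 14

Answer: 14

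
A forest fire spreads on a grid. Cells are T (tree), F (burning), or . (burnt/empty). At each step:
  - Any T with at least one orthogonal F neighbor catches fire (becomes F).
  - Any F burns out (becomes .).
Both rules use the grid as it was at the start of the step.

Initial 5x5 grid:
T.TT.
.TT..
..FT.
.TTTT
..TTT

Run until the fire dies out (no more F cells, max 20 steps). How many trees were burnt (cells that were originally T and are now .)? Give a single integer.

Step 1: +3 fires, +1 burnt (F count now 3)
Step 2: +5 fires, +3 burnt (F count now 5)
Step 3: +3 fires, +5 burnt (F count now 3)
Step 4: +1 fires, +3 burnt (F count now 1)
Step 5: +0 fires, +1 burnt (F count now 0)
Fire out after step 5
Initially T: 13, now '.': 24
Total burnt (originally-T cells now '.'): 12

Answer: 12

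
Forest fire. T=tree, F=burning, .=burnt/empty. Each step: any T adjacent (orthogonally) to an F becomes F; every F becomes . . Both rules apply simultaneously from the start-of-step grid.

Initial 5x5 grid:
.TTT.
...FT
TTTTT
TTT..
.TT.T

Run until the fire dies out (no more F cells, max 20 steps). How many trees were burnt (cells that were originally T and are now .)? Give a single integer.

Answer: 14

Derivation:
Step 1: +3 fires, +1 burnt (F count now 3)
Step 2: +3 fires, +3 burnt (F count now 3)
Step 3: +3 fires, +3 burnt (F count now 3)
Step 4: +3 fires, +3 burnt (F count now 3)
Step 5: +2 fires, +3 burnt (F count now 2)
Step 6: +0 fires, +2 burnt (F count now 0)
Fire out after step 6
Initially T: 15, now '.': 24
Total burnt (originally-T cells now '.'): 14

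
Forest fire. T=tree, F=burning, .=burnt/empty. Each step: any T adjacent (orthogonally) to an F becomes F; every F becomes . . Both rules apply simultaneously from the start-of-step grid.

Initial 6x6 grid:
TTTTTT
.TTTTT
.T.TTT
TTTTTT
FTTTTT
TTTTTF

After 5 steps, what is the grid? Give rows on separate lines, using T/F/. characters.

Step 1: 5 trees catch fire, 2 burn out
  TTTTTT
  .TTTTT
  .T.TTT
  FTTTTT
  .FTTTF
  FTTTF.
Step 2: 6 trees catch fire, 5 burn out
  TTTTTT
  .TTTTT
  .T.TTT
  .FTTTF
  ..FTF.
  .FTF..
Step 3: 6 trees catch fire, 6 burn out
  TTTTTT
  .TTTTT
  .F.TTF
  ..FTF.
  ...F..
  ..F...
Step 4: 4 trees catch fire, 6 burn out
  TTTTTT
  .FTTTF
  ...TF.
  ...F..
  ......
  ......
Step 5: 5 trees catch fire, 4 burn out
  TFTTTF
  ..FTF.
  ...F..
  ......
  ......
  ......

TFTTTF
..FTF.
...F..
......
......
......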